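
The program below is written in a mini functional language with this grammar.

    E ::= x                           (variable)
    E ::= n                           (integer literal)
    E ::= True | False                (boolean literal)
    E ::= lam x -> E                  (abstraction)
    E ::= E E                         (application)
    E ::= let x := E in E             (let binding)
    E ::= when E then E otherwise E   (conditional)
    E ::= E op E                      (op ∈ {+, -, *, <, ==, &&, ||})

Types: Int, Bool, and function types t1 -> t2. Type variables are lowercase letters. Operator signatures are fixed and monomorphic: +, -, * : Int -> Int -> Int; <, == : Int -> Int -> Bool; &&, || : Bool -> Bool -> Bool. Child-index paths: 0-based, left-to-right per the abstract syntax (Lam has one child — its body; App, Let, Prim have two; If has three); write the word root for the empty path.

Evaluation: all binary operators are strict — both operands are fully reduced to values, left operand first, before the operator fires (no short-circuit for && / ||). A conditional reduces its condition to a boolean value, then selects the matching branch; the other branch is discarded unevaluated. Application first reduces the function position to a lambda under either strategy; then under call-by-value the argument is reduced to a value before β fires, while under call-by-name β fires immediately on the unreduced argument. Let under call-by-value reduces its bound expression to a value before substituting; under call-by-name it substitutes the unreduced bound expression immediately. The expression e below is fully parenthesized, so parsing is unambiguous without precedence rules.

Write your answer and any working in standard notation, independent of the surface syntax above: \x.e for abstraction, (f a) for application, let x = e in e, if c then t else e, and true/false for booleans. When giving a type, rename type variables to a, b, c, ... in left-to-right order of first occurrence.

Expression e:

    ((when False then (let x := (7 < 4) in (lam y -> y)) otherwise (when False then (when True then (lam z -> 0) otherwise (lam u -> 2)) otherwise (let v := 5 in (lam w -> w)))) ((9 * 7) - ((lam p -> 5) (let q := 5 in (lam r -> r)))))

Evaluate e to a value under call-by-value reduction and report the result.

Derivation:
step 0: ((if false then (let x = (7 < 4) in (\y.y)) else (if false then (if true then (\z.0) else (\u.2)) else (let v = 5 in (\w.w)))) ((9 * 7) - ((\p.5) (let q = 5 in (\r.r)))))
step 1: [if@0] ((if false then (if true then (\z.0) else (\u.2)) else (let v = 5 in (\w.w))) ((9 * 7) - ((\p.5) (let q = 5 in (\r.r)))))
step 2: [if@0] ((let v = 5 in (\w.w)) ((9 * 7) - ((\p.5) (let q = 5 in (\r.r)))))
step 3: [let@0] ((\w.w) ((9 * 7) - ((\p.5) (let q = 5 in (\r.r)))))
step 4: [delta@1.0] ((\w.w) (63 - ((\p.5) (let q = 5 in (\r.r)))))
step 5: [let@1.1.1] ((\w.w) (63 - ((\p.5) (\r.r))))
step 6: [beta@1.1] ((\w.w) (63 - 5))
step 7: [delta@1] ((\w.w) 58)
step 8: [beta@root] 58

Answer: 58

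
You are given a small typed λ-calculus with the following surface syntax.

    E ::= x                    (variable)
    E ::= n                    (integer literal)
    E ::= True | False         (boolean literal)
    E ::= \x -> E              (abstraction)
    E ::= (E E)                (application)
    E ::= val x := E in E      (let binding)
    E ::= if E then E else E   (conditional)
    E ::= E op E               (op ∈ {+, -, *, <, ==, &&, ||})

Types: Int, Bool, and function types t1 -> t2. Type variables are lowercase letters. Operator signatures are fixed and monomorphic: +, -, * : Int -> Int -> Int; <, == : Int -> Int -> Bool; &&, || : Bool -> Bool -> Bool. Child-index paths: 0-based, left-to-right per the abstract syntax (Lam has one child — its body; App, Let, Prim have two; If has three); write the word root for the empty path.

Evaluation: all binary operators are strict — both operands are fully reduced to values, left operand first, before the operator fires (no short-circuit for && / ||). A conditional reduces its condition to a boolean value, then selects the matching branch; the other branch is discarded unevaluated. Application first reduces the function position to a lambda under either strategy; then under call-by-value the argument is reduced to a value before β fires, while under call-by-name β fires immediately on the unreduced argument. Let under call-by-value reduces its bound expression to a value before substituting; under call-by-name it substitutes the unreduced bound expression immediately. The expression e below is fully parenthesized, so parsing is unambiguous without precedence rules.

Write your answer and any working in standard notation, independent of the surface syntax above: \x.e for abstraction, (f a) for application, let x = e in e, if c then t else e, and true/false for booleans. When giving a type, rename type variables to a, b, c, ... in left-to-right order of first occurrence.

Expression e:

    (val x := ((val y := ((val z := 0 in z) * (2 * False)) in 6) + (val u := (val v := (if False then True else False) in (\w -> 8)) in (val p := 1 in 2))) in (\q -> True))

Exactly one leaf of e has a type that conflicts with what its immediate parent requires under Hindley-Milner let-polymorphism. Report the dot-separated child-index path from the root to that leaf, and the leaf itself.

Trace:
let z : Int
z : Int
  unify Int ~ Int
  unify Int ~ Int
  unify Bool ~ Int
  FAIL: mismatch Bool ~ Int

Answer: 0.0.0.1.1 : false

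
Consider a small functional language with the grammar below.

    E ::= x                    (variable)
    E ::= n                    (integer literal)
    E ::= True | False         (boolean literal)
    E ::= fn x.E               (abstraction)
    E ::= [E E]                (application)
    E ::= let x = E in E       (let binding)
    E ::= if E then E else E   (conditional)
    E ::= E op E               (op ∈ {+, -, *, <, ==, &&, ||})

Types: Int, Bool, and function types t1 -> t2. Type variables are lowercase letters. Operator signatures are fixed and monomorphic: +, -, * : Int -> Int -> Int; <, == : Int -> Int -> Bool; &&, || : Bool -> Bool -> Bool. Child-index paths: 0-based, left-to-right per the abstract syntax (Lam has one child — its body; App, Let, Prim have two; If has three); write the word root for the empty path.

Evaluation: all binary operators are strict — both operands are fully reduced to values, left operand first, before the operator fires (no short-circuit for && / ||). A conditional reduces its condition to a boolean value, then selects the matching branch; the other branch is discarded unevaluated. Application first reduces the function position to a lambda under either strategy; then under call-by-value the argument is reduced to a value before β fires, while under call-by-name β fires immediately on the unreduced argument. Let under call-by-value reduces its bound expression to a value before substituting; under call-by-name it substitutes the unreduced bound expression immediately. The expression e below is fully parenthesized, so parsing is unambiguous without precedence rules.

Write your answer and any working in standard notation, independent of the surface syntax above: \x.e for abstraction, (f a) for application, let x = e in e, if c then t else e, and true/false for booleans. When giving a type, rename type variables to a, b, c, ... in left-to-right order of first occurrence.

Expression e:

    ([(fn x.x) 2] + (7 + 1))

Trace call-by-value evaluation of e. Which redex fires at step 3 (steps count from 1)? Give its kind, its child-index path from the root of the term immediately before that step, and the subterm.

Answer: delta at root : (2 + 8)

Derivation:
step 0: (((\x.x) 2) + (7 + 1))
step 1: [beta@0] (2 + (7 + 1))
step 2: [delta@1] (2 + 8)
step 3: [delta@root] 10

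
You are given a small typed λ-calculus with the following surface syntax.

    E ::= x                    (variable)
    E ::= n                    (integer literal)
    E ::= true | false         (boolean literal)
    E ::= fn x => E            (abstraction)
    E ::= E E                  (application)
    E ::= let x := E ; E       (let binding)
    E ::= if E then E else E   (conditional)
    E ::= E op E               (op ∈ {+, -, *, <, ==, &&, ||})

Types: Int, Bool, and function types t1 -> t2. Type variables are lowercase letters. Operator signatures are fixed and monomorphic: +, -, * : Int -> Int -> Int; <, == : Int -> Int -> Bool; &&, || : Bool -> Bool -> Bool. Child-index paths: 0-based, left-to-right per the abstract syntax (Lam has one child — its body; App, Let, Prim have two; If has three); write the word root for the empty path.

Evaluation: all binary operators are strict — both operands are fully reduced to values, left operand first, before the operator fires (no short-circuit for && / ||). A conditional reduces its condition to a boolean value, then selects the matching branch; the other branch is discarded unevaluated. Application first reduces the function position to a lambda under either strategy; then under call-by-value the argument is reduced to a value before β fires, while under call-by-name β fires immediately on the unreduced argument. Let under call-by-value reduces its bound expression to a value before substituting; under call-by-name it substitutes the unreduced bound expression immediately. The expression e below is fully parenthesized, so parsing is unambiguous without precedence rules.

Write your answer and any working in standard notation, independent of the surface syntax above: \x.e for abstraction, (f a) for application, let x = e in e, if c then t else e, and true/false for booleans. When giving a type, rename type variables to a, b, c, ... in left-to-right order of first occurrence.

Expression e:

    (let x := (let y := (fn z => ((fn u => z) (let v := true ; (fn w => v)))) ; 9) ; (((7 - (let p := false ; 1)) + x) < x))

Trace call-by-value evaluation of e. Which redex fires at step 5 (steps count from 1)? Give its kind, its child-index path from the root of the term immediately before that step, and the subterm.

Answer: delta at 0 : (6 + 9)

Derivation:
step 0: (let x = (let y = (\z.((\u.z) (let v = true in (\w.v)))) in 9) in (((7 - (let p = false in 1)) + x) < x))
step 1: [let@0] (let x = 9 in (((7 - (let p = false in 1)) + x) < x))
step 2: [let@root] (((7 - (let p = false in 1)) + 9) < 9)
step 3: [let@0.0.1] (((7 - 1) + 9) < 9)
step 4: [delta@0.0] ((6 + 9) < 9)
step 5: [delta@0] (15 < 9)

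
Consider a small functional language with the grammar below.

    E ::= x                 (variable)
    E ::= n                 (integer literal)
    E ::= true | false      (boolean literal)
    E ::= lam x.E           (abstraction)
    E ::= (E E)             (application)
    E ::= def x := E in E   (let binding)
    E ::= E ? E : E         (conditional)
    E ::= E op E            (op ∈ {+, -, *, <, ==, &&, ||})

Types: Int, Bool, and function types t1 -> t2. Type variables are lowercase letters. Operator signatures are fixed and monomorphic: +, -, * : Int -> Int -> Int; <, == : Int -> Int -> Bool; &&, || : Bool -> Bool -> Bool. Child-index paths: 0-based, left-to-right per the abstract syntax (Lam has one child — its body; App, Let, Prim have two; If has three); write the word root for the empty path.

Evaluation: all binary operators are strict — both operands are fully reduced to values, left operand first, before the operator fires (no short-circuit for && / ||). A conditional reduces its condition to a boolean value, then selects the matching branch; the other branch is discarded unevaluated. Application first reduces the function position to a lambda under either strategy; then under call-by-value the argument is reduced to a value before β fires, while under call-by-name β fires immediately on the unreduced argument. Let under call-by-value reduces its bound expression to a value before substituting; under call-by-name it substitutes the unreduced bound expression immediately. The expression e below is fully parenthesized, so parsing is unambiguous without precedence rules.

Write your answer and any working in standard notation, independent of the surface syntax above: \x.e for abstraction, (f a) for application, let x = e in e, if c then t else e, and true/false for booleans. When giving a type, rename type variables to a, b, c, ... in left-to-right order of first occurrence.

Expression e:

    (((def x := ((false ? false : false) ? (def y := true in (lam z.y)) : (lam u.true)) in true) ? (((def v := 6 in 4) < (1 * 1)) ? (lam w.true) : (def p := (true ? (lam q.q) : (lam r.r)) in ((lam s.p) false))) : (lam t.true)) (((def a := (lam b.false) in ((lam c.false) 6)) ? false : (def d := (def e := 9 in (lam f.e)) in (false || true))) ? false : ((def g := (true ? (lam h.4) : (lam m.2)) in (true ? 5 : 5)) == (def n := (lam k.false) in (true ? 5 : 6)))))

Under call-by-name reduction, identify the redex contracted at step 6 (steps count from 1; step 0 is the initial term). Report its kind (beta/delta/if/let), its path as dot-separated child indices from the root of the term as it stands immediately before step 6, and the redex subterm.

Trace:
step 0: ((if (let x = (if (if false then false else false) then (let y = true in (\z.y)) else (\u.true)) in true) then (if ((let v = 6 in 4) < (1 * 1)) then (\w.true) else (let p = (if true then (\q.q) else (\r.r)) in ((\s.p) false))) else (\t.true)) (if (if (let a = (\b.false) in ((\c.false) 6)) then false else (let d = (let e = 9 in (\f.e)) in (false || true))) then false else ((let g = (if true then (\h.4) else (\m.2)) in (if true then 5 else 5)) == (let n = (\k.false) in (if true then 5 else 6)))))
step 1: [let@0.0] ((if true then (if ((let v = 6 in 4) < (1 * 1)) then (\w.true) else (let p = (if true then (\q.q) else (\r.r)) in ((\s.p) false))) else (\t.true)) (if (if (let a = (\b.false) in ((\c.false) 6)) then false else (let d = (let e = 9 in (\f.e)) in (false || true))) then false else ((let g = (if true then (\h.4) else (\m.2)) in (if true then 5 else 5)) == (let n = (\k.false) in (if true then 5 else 6)))))
step 2: [if@0] ((if ((let v = 6 in 4) < (1 * 1)) then (\w.true) else (let p = (if true then (\q.q) else (\r.r)) in ((\s.p) false))) (if (if (let a = (\b.false) in ((\c.false) 6)) then false else (let d = (let e = 9 in (\f.e)) in (false || true))) then false else ((let g = (if true then (\h.4) else (\m.2)) in (if true then 5 else 5)) == (let n = (\k.false) in (if true then 5 else 6)))))
step 3: [let@0.0.0] ((if (4 < (1 * 1)) then (\w.true) else (let p = (if true then (\q.q) else (\r.r)) in ((\s.p) false))) (if (if (let a = (\b.false) in ((\c.false) 6)) then false else (let d = (let e = 9 in (\f.e)) in (false || true))) then false else ((let g = (if true then (\h.4) else (\m.2)) in (if true then 5 else 5)) == (let n = (\k.false) in (if true then 5 else 6)))))
step 4: [delta@0.0.1] ((if (4 < 1) then (\w.true) else (let p = (if true then (\q.q) else (\r.r)) in ((\s.p) false))) (if (if (let a = (\b.false) in ((\c.false) 6)) then false else (let d = (let e = 9 in (\f.e)) in (false || true))) then false else ((let g = (if true then (\h.4) else (\m.2)) in (if true then 5 else 5)) == (let n = (\k.false) in (if true then 5 else 6)))))
step 5: [delta@0.0] ((if false then (\w.true) else (let p = (if true then (\q.q) else (\r.r)) in ((\s.p) false))) (if (if (let a = (\b.false) in ((\c.false) 6)) then false else (let d = (let e = 9 in (\f.e)) in (false || true))) then false else ((let g = (if true then (\h.4) else (\m.2)) in (if true then 5 else 5)) == (let n = (\k.false) in (if true then 5 else 6)))))
step 6: [if@0] ((let p = (if true then (\q.q) else (\r.r)) in ((\s.p) false)) (if (if (let a = (\b.false) in ((\c.false) 6)) then false else (let d = (let e = 9 in (\f.e)) in (false || true))) then false else ((let g = (if true then (\h.4) else (\m.2)) in (if true then 5 else 5)) == (let n = (\k.false) in (if true then 5 else 6)))))

Answer: if at 0 : (if false then (\w.true) else (let p = (if true then (\q.q) else (\r.r)) in ((\s.p) false)))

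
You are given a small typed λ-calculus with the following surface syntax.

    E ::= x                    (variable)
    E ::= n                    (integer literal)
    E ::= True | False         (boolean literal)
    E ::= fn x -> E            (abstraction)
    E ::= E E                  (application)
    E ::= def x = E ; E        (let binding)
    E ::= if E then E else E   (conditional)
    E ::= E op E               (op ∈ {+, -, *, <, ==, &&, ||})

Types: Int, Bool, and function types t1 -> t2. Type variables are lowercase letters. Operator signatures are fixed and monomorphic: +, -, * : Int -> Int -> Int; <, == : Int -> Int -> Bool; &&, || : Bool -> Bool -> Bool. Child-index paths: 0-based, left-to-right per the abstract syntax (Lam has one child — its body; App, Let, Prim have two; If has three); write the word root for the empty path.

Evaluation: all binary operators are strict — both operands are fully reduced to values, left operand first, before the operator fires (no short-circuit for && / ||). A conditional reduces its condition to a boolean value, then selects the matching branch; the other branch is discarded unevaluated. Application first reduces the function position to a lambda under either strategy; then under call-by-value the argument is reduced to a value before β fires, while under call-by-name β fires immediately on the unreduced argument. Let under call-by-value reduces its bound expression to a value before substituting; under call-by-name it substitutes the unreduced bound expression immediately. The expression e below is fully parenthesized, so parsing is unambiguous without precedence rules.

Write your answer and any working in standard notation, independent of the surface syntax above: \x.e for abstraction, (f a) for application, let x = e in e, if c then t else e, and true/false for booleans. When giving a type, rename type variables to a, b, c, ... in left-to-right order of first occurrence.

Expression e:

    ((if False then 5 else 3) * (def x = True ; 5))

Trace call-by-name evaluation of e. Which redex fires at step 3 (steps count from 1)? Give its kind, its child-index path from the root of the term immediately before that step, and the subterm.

Answer: delta at root : (3 * 5)

Working:
step 0: ((if false then 5 else 3) * (let x = true in 5))
step 1: [if@0] (3 * (let x = true in 5))
step 2: [let@1] (3 * 5)
step 3: [delta@root] 15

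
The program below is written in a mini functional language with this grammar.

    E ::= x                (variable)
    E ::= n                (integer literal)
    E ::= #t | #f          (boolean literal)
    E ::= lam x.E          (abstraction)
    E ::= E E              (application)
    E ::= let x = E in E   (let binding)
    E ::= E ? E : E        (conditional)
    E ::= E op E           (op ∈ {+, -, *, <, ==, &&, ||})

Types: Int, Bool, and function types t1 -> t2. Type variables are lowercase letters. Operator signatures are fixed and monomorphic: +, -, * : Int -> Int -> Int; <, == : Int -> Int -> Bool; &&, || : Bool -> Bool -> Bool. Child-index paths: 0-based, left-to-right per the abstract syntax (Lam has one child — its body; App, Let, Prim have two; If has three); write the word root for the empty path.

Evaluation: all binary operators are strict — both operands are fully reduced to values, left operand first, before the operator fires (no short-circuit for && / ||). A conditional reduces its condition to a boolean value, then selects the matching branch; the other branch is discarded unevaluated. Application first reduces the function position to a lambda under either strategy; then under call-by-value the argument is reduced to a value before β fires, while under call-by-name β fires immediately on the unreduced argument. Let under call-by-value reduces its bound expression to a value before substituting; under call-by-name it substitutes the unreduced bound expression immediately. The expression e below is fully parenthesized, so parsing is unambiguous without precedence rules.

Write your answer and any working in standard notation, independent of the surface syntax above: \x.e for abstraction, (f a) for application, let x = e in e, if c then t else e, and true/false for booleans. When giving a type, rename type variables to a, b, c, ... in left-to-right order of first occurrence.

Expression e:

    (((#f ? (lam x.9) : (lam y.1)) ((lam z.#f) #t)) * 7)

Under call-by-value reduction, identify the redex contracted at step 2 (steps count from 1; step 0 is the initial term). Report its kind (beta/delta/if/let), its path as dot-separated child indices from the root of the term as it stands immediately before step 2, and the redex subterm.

Answer: beta at 0.1 : ((\z.false) true)

Working:
step 0: (((if false then (\x.9) else (\y.1)) ((\z.false) true)) * 7)
step 1: [if@0.0] (((\y.1) ((\z.false) true)) * 7)
step 2: [beta@0.1] (((\y.1) false) * 7)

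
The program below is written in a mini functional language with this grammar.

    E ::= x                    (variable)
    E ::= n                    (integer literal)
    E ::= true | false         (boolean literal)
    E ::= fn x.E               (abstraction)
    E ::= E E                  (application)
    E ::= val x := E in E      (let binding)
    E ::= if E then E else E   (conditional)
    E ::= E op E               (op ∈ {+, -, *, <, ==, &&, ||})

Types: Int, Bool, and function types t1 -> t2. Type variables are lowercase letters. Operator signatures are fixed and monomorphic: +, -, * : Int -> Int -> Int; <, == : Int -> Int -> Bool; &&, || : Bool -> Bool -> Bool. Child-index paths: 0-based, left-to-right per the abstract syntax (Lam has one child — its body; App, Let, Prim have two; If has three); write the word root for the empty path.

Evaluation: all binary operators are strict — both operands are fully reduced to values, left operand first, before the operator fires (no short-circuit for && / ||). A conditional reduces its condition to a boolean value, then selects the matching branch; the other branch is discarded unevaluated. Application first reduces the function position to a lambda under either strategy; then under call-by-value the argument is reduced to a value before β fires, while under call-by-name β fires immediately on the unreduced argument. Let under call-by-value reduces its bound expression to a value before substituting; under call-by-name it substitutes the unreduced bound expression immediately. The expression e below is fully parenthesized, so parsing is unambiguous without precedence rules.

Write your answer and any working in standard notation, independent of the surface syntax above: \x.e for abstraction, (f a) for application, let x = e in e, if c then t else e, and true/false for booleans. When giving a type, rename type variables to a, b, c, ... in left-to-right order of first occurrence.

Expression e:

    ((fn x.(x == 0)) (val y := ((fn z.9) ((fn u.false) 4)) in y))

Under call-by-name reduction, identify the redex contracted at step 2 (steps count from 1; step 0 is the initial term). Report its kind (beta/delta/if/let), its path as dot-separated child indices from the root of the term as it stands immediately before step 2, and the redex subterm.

Derivation:
step 0: ((\x.(x == 0)) (let y = ((\z.9) ((\u.false) 4)) in y))
step 1: [beta@root] ((let y = ((\z.9) ((\u.false) 4)) in y) == 0)
step 2: [let@0] (((\z.9) ((\u.false) 4)) == 0)

Answer: let at 0 : (let y = ((\z.9) ((\u.false) 4)) in y)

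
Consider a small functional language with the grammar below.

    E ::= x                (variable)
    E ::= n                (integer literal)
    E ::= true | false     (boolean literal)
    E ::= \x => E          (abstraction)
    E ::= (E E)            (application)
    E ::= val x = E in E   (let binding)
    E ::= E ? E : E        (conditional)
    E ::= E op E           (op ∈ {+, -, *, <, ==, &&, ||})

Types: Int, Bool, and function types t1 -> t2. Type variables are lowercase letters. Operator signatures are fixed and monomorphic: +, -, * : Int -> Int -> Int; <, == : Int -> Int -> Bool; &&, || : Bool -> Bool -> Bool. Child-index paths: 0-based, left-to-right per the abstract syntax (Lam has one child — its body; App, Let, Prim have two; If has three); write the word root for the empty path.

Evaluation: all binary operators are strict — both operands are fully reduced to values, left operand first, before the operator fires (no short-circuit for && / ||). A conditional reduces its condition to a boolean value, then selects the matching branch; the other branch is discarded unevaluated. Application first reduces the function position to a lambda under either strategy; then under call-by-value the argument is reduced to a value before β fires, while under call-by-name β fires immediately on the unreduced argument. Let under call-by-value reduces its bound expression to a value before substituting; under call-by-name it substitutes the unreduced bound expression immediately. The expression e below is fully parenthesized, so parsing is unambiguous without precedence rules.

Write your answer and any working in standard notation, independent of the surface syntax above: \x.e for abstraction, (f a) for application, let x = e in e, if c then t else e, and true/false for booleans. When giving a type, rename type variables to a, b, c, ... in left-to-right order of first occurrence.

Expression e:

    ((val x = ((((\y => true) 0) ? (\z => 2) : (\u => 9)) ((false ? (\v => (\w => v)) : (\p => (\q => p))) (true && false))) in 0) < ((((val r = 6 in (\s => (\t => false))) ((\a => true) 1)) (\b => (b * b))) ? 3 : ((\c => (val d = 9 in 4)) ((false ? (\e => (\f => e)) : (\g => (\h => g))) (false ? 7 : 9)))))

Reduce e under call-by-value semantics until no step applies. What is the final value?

Trace:
step 0: ((let x = ((if ((\y.true) 0) then (\z.2) else (\u.9)) ((if false then (\v.(\w.v)) else (\p.(\q.p))) (true && false))) in 0) < (if (((let r = 6 in (\s.(\t.false))) ((\a.true) 1)) (\b.(b * b))) then 3 else ((\c.(let d = 9 in 4)) ((if false then (\e.(\f.e)) else (\g.(\h.g))) (if false then 7 else 9)))))
step 1: [beta@0.0.0.0] ((let x = ((if true then (\z.2) else (\u.9)) ((if false then (\v.(\w.v)) else (\p.(\q.p))) (true && false))) in 0) < (if (((let r = 6 in (\s.(\t.false))) ((\a.true) 1)) (\b.(b * b))) then 3 else ((\c.(let d = 9 in 4)) ((if false then (\e.(\f.e)) else (\g.(\h.g))) (if false then 7 else 9)))))
step 2: [if@0.0.0] ((let x = ((\z.2) ((if false then (\v.(\w.v)) else (\p.(\q.p))) (true && false))) in 0) < (if (((let r = 6 in (\s.(\t.false))) ((\a.true) 1)) (\b.(b * b))) then 3 else ((\c.(let d = 9 in 4)) ((if false then (\e.(\f.e)) else (\g.(\h.g))) (if false then 7 else 9)))))
step 3: [if@0.0.1.0] ((let x = ((\z.2) ((\p.(\q.p)) (true && false))) in 0) < (if (((let r = 6 in (\s.(\t.false))) ((\a.true) 1)) (\b.(b * b))) then 3 else ((\c.(let d = 9 in 4)) ((if false then (\e.(\f.e)) else (\g.(\h.g))) (if false then 7 else 9)))))
step 4: [delta@0.0.1.1] ((let x = ((\z.2) ((\p.(\q.p)) false)) in 0) < (if (((let r = 6 in (\s.(\t.false))) ((\a.true) 1)) (\b.(b * b))) then 3 else ((\c.(let d = 9 in 4)) ((if false then (\e.(\f.e)) else (\g.(\h.g))) (if false then 7 else 9)))))
step 5: [beta@0.0.1] ((let x = ((\z.2) (\q.false)) in 0) < (if (((let r = 6 in (\s.(\t.false))) ((\a.true) 1)) (\b.(b * b))) then 3 else ((\c.(let d = 9 in 4)) ((if false then (\e.(\f.e)) else (\g.(\h.g))) (if false then 7 else 9)))))
step 6: [beta@0.0] ((let x = 2 in 0) < (if (((let r = 6 in (\s.(\t.false))) ((\a.true) 1)) (\b.(b * b))) then 3 else ((\c.(let d = 9 in 4)) ((if false then (\e.(\f.e)) else (\g.(\h.g))) (if false then 7 else 9)))))
step 7: [let@0] (0 < (if (((let r = 6 in (\s.(\t.false))) ((\a.true) 1)) (\b.(b * b))) then 3 else ((\c.(let d = 9 in 4)) ((if false then (\e.(\f.e)) else (\g.(\h.g))) (if false then 7 else 9)))))
step 8: [let@1.0.0.0] (0 < (if (((\s.(\t.false)) ((\a.true) 1)) (\b.(b * b))) then 3 else ((\c.(let d = 9 in 4)) ((if false then (\e.(\f.e)) else (\g.(\h.g))) (if false then 7 else 9)))))
step 9: [beta@1.0.0.1] (0 < (if (((\s.(\t.false)) true) (\b.(b * b))) then 3 else ((\c.(let d = 9 in 4)) ((if false then (\e.(\f.e)) else (\g.(\h.g))) (if false then 7 else 9)))))
step 10: [beta@1.0.0] (0 < (if ((\t.false) (\b.(b * b))) then 3 else ((\c.(let d = 9 in 4)) ((if false then (\e.(\f.e)) else (\g.(\h.g))) (if false then 7 else 9)))))
step 11: [beta@1.0] (0 < (if false then 3 else ((\c.(let d = 9 in 4)) ((if false then (\e.(\f.e)) else (\g.(\h.g))) (if false then 7 else 9)))))
step 12: [if@1] (0 < ((\c.(let d = 9 in 4)) ((if false then (\e.(\f.e)) else (\g.(\h.g))) (if false then 7 else 9))))
step 13: [if@1.1.0] (0 < ((\c.(let d = 9 in 4)) ((\g.(\h.g)) (if false then 7 else 9))))
step 14: [if@1.1.1] (0 < ((\c.(let d = 9 in 4)) ((\g.(\h.g)) 9)))
step 15: [beta@1.1] (0 < ((\c.(let d = 9 in 4)) (\h.9)))
step 16: [beta@1] (0 < (let d = 9 in 4))
step 17: [let@1] (0 < 4)
step 18: [delta@root] true

Answer: true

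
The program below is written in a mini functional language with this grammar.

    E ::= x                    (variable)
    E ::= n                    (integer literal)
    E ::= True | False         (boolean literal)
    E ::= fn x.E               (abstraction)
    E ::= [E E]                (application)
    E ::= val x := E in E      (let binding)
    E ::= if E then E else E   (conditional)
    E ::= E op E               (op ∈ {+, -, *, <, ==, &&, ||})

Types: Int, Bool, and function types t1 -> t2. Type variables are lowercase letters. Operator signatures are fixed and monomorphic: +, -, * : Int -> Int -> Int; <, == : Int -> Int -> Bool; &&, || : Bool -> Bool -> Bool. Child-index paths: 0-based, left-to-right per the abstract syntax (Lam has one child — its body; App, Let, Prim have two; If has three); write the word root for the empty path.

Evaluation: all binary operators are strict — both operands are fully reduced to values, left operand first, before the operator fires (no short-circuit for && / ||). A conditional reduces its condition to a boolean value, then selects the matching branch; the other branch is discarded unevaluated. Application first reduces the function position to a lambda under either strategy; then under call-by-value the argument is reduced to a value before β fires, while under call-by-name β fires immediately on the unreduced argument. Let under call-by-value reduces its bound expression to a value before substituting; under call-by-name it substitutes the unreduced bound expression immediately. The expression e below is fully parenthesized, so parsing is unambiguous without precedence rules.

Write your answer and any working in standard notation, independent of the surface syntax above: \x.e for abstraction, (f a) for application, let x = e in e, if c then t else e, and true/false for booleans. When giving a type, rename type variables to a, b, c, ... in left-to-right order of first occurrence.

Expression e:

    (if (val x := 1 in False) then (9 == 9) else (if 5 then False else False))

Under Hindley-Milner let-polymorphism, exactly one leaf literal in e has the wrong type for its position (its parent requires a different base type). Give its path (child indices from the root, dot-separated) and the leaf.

Derivation:
let x : Int
  unify Bool ~ Bool
  unify Int ~ Int
  unify Int ~ Int
  unify Int ~ Bool
  FAIL: mismatch Int ~ Bool

Answer: 2.0 : 5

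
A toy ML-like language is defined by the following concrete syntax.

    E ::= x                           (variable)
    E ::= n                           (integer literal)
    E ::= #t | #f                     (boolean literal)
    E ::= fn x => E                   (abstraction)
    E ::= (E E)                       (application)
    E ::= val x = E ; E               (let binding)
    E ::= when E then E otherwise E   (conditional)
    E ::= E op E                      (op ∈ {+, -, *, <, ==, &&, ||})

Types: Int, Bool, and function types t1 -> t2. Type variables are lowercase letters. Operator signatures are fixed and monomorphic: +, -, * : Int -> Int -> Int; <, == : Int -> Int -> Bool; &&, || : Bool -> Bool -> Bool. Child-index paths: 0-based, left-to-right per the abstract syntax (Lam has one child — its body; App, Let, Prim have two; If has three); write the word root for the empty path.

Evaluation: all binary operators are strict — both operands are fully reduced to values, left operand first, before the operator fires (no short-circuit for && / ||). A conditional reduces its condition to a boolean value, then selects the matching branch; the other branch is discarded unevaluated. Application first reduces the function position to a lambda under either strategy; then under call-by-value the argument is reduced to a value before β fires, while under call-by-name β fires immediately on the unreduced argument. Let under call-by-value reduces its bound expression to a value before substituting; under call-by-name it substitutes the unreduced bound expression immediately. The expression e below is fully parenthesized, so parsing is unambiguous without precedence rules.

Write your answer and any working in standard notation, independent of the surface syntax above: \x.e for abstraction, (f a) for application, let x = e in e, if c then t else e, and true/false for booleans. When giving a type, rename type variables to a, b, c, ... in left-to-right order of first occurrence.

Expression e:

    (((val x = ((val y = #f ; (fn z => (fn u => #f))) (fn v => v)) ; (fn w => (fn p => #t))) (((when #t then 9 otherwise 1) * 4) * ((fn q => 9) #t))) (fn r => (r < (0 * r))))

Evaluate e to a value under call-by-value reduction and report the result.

Trace:
step 0: (((let x = ((let y = false in (\z.(\u.false))) (\v.v)) in (\w.(\p.true))) (((if true then 9 else 1) * 4) * ((\q.9) true))) (\r.(r < (0 * r))))
step 1: [let@0.0.0.0] (((let x = ((\z.(\u.false)) (\v.v)) in (\w.(\p.true))) (((if true then 9 else 1) * 4) * ((\q.9) true))) (\r.(r < (0 * r))))
step 2: [beta@0.0.0] (((let x = (\u.false) in (\w.(\p.true))) (((if true then 9 else 1) * 4) * ((\q.9) true))) (\r.(r < (0 * r))))
step 3: [let@0.0] (((\w.(\p.true)) (((if true then 9 else 1) * 4) * ((\q.9) true))) (\r.(r < (0 * r))))
step 4: [if@0.1.0.0] (((\w.(\p.true)) ((9 * 4) * ((\q.9) true))) (\r.(r < (0 * r))))
step 5: [delta@0.1.0] (((\w.(\p.true)) (36 * ((\q.9) true))) (\r.(r < (0 * r))))
step 6: [beta@0.1.1] (((\w.(\p.true)) (36 * 9)) (\r.(r < (0 * r))))
step 7: [delta@0.1] (((\w.(\p.true)) 324) (\r.(r < (0 * r))))
step 8: [beta@0] ((\p.true) (\r.(r < (0 * r))))
step 9: [beta@root] true

Answer: true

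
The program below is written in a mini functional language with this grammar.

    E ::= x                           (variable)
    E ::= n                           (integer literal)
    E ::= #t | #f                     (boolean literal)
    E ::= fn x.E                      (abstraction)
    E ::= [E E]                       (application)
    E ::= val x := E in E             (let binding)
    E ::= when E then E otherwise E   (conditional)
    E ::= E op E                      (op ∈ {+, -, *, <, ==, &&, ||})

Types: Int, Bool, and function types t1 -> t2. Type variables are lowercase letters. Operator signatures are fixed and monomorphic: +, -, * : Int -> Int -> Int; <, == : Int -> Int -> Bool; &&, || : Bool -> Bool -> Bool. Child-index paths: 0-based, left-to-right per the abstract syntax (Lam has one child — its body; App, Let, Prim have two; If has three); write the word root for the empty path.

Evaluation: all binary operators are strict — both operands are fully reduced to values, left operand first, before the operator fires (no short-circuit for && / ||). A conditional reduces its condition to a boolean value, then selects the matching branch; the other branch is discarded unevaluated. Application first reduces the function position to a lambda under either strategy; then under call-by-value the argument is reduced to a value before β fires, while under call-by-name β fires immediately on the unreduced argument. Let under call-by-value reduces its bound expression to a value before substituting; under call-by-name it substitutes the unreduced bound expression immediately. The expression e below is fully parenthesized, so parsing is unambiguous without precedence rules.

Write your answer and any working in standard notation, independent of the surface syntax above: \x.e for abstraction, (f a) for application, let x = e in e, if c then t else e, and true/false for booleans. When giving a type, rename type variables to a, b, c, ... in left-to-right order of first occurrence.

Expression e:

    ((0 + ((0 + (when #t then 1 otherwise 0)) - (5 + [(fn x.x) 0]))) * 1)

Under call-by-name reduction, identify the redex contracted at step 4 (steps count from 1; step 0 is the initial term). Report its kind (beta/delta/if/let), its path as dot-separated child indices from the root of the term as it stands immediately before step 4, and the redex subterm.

Trace:
step 0: ((0 + ((0 + (if true then 1 else 0)) - (5 + ((\x.x) 0)))) * 1)
step 1: [if@0.1.0.1] ((0 + ((0 + 1) - (5 + ((\x.x) 0)))) * 1)
step 2: [delta@0.1.0] ((0 + (1 - (5 + ((\x.x) 0)))) * 1)
step 3: [beta@0.1.1.1] ((0 + (1 - (5 + 0))) * 1)
step 4: [delta@0.1.1] ((0 + (1 - 5)) * 1)

Answer: delta at 0.1.1 : (5 + 0)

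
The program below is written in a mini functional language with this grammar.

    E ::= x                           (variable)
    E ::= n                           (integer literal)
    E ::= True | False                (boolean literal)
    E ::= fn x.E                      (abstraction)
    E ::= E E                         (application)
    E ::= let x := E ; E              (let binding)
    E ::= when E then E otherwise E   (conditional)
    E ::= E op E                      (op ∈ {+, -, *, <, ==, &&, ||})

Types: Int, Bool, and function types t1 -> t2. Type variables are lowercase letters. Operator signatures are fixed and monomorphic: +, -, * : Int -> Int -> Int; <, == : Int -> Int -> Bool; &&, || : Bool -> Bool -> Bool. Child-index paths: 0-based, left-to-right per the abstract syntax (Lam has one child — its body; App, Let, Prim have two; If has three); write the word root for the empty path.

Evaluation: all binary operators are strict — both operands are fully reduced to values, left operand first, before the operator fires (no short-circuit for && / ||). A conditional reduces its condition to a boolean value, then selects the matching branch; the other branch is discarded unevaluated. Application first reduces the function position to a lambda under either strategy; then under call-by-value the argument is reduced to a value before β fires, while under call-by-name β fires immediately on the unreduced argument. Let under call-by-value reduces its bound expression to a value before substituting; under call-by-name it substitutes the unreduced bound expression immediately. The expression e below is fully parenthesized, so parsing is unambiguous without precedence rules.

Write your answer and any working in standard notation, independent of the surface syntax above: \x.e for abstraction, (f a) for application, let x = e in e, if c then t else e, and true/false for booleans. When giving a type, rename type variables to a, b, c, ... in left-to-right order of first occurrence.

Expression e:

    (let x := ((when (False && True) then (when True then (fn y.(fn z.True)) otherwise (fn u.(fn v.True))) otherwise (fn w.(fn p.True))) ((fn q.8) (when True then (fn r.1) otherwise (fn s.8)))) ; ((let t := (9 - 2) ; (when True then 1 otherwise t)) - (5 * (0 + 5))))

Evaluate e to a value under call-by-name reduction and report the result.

Derivation:
step 0: (let x = ((if (false && true) then (if true then (\y.(\z.true)) else (\u.(\v.true))) else (\w.(\p.true))) ((\q.8) (if true then (\r.1) else (\s.8)))) in ((let t = (9 - 2) in (if true then 1 else t)) - (5 * (0 + 5))))
step 1: [let@root] ((let t = (9 - 2) in (if true then 1 else t)) - (5 * (0 + 5)))
step 2: [let@0] ((if true then 1 else (9 - 2)) - (5 * (0 + 5)))
step 3: [if@0] (1 - (5 * (0 + 5)))
step 4: [delta@1.1] (1 - (5 * 5))
step 5: [delta@1] (1 - 25)
step 6: [delta@root] -24

Answer: -24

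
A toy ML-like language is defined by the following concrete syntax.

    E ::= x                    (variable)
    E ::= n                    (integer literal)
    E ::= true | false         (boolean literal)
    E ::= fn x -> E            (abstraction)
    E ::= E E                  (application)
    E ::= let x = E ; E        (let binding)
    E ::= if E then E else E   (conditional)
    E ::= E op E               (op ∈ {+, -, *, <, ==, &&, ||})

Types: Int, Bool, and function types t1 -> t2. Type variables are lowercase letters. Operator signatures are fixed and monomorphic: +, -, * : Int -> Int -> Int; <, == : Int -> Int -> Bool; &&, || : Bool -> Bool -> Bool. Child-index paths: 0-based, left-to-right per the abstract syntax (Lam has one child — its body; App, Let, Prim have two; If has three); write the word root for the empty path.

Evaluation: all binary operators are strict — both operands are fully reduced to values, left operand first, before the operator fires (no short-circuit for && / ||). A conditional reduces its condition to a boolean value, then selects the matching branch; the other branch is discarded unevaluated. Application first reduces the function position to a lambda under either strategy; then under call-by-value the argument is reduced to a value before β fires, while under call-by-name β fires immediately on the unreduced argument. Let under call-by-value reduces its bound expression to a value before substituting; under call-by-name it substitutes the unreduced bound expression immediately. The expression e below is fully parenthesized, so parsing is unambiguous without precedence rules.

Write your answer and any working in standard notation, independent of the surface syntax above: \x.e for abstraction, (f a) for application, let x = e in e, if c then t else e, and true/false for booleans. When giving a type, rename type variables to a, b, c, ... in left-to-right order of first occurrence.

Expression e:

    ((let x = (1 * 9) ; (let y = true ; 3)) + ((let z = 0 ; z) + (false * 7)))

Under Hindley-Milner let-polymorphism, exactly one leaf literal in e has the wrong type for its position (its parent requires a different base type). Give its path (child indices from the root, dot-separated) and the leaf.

Answer: 1.1.0 : false

Trace:
  unify Int ~ Int
  unify Int ~ Int
let x : Int
let y : Bool
  unify Int ~ Int
let z : Int
z : Int
  unify Int ~ Int
  unify Bool ~ Int
  FAIL: mismatch Bool ~ Int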